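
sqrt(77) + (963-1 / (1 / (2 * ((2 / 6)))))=sqrt(77) + 2887 / 3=971.11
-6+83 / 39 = -151 / 39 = -3.87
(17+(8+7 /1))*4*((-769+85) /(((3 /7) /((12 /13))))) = -2451456 /13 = -188573.54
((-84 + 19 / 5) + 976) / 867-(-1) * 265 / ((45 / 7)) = 549532 / 13005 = 42.26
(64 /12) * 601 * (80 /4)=192320 /3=64106.67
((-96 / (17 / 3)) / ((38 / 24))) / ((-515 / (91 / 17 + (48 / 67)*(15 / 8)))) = 0.14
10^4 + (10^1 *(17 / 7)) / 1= 70170 / 7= 10024.29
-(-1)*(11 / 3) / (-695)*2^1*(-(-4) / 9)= -88 / 18765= -0.00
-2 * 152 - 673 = -977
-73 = -73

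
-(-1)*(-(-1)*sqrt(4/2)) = 1.41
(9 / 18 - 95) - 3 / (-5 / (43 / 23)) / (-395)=-8585583 / 90850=-94.50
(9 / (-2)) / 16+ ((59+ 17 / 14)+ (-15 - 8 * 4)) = 2897 / 224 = 12.93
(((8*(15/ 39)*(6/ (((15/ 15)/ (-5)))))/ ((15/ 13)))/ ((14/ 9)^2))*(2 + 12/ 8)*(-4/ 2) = 1620/ 7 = 231.43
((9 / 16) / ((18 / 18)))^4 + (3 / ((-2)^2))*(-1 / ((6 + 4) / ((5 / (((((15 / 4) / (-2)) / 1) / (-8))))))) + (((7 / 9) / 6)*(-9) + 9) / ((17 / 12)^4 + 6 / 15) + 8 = 1243942858489 / 150430351360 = 8.27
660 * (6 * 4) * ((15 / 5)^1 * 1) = 47520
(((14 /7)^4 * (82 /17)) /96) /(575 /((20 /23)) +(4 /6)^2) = 12 /9877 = 0.00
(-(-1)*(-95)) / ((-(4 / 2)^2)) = 95 / 4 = 23.75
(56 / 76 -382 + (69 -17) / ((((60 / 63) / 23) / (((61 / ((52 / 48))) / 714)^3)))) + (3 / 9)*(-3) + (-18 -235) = -634.65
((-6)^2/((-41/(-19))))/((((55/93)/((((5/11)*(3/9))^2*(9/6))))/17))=901170/54571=16.51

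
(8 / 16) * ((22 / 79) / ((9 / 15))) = 55 / 237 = 0.23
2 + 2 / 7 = 2.29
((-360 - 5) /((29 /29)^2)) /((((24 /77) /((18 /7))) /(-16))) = 48180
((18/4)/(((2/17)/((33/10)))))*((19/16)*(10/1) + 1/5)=2438667/1600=1524.17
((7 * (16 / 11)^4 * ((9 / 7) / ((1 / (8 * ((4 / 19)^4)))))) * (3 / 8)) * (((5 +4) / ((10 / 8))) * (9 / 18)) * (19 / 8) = 1019215872 / 502113095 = 2.03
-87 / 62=-1.40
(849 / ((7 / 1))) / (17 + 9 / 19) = 16131 / 2324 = 6.94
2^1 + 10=12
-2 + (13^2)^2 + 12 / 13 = 371279 / 13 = 28559.92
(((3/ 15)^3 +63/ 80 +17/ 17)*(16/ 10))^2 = 12895281/ 1562500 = 8.25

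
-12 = -12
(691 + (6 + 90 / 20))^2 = 1968409 / 4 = 492102.25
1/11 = 0.09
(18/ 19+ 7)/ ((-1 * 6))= -151/ 114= -1.32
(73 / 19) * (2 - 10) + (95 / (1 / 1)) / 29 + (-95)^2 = 4957644 / 551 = 8997.54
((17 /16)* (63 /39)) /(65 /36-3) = -3213 /2236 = -1.44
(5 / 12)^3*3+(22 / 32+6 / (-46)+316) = 316.77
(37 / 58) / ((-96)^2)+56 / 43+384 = 8856061495 / 22984704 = 385.30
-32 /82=-0.39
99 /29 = 3.41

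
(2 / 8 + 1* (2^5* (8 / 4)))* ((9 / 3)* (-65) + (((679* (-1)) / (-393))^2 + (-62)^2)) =72479839297 / 308898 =234640.04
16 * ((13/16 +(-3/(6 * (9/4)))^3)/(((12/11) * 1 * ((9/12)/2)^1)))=31.35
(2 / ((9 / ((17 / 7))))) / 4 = 17 / 126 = 0.13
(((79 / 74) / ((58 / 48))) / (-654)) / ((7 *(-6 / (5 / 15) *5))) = 79 / 36841455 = 0.00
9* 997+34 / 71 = 637117 / 71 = 8973.48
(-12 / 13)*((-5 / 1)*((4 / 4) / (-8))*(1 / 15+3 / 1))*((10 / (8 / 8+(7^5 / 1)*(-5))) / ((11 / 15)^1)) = 0.00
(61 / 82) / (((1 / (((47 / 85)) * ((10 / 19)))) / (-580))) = -125.57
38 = 38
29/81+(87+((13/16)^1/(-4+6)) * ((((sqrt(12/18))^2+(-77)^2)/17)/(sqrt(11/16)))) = 7076/81+231257 * sqrt(11)/4488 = 258.26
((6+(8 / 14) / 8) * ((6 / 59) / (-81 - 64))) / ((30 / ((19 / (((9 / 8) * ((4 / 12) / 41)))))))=-52972 / 179655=-0.29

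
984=984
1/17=0.06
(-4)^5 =-1024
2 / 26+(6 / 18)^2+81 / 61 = 10819 / 7137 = 1.52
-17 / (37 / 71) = -1207 / 37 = -32.62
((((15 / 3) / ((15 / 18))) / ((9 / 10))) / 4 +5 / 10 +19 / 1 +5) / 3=157 / 18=8.72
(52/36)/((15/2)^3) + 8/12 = 20354/30375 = 0.67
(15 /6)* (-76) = -190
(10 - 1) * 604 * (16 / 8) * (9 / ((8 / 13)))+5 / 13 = 159003.38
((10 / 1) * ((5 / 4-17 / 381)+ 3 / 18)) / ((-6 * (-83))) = 3485 / 126492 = 0.03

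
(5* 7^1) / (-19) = -35 / 19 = -1.84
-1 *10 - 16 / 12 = -34 / 3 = -11.33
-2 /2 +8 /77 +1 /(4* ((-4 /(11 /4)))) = -5263 /4928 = -1.07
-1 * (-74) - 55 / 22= 71.50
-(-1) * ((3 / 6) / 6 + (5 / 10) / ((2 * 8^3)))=515 / 6144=0.08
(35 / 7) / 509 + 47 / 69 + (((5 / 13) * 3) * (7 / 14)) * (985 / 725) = 39054583 / 26481234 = 1.47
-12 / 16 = -3 / 4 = -0.75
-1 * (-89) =89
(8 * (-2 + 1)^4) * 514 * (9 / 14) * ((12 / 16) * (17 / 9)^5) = 729806498 / 15309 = 47671.73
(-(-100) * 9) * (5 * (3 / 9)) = 1500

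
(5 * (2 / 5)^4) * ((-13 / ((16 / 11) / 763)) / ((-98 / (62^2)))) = 29958214 / 875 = 34237.96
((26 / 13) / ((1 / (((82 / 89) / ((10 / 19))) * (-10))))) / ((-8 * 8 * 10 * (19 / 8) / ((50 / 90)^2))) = 205 / 28836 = 0.01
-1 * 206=-206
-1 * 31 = -31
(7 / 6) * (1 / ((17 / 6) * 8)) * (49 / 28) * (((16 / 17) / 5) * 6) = 147 / 1445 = 0.10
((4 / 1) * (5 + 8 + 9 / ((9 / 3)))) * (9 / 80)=36 / 5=7.20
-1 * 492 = -492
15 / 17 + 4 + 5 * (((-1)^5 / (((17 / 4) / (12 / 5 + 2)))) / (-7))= 669 / 119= 5.62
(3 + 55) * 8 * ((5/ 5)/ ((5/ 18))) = 8352/ 5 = 1670.40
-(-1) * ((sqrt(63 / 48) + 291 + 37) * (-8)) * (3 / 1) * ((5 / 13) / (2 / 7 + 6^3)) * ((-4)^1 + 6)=-275520 / 9841 - 210 * sqrt(21) / 9841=-28.09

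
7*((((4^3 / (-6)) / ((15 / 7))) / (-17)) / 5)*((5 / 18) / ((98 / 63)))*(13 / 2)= 364 / 765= 0.48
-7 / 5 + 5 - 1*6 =-12 / 5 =-2.40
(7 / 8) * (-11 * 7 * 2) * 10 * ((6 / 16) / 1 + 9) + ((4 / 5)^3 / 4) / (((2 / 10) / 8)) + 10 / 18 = -12627.14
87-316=-229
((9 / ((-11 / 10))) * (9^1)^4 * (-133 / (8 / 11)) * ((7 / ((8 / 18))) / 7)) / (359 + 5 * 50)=16828965 / 464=36269.32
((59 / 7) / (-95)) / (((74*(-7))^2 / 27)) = -1593 / 178435460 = -0.00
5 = 5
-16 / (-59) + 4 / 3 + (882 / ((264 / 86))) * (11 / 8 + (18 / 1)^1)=173466619 / 31152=5568.39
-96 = -96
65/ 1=65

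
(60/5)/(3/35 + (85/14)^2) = 11760/36209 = 0.32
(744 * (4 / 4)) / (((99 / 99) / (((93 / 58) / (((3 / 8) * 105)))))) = 30752 / 1015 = 30.30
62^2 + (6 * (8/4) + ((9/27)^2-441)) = 30736/9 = 3415.11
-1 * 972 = -972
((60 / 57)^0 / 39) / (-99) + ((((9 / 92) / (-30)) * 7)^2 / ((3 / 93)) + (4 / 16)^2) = 256184231 / 3267950400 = 0.08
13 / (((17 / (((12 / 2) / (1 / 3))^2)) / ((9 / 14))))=159.28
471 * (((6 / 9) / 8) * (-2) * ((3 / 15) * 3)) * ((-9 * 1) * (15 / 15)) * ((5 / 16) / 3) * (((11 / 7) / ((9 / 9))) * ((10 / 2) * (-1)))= -77715 / 224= -346.94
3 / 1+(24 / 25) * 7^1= 243 / 25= 9.72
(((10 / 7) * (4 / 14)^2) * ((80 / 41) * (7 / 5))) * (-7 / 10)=-64 / 287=-0.22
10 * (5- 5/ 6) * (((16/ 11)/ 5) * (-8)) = -3200/ 33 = -96.97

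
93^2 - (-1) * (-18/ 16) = 69183/ 8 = 8647.88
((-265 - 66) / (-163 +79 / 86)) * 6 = 170796 / 13939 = 12.25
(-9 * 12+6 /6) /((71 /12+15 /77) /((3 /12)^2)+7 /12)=-32956 /30297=-1.09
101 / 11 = 9.18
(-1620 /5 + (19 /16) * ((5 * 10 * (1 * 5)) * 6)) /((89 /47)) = 273963 /356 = 769.56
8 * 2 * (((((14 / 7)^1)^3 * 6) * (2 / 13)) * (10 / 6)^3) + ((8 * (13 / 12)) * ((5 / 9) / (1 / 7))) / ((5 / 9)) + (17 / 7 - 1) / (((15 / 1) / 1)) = 497764 / 819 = 607.77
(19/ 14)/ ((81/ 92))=874/ 567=1.54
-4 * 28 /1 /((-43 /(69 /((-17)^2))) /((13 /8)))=12558 /12427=1.01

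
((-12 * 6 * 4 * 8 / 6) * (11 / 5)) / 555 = -1408 / 925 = -1.52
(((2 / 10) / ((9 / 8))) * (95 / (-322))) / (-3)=76 / 4347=0.02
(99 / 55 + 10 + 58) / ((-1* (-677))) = 349 / 3385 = 0.10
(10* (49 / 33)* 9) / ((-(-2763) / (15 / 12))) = 1225 / 20262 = 0.06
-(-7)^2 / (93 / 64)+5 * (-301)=-143101 / 93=-1538.72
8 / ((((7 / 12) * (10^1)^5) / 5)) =3 / 4375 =0.00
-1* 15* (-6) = 90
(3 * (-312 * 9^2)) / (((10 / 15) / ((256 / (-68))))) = 7278336 / 17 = 428137.41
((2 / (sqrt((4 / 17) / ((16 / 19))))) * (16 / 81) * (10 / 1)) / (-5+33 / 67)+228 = 228 - 21440 * sqrt(323) / 232389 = 226.34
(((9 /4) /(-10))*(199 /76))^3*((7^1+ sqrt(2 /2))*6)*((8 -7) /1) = -17234870013 /1755904000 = -9.82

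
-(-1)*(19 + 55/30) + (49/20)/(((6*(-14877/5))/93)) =2477981/119016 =20.82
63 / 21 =3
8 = 8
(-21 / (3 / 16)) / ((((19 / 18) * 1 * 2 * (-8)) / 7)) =882 / 19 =46.42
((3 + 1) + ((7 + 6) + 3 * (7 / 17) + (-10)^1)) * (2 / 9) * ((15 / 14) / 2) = 50 / 51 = 0.98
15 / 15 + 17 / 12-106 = -1243 / 12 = -103.58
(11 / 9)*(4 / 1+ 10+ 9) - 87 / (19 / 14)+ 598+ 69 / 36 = 385723 / 684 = 563.92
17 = 17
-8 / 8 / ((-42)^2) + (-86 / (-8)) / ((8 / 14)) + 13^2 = 1325201 / 7056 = 187.81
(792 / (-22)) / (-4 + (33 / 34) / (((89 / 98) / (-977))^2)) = -2423826 / 75629926943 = -0.00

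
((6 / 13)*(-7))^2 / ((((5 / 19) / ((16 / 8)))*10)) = 33516 / 4225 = 7.93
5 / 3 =1.67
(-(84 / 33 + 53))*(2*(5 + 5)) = -12220 / 11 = -1110.91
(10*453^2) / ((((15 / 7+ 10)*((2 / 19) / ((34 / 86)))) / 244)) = 6659442468 / 43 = 154870755.07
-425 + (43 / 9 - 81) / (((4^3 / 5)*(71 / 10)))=-425.84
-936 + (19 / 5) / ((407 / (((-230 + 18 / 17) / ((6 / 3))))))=-32417894 / 34595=-937.07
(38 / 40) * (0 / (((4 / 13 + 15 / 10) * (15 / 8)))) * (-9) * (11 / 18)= 0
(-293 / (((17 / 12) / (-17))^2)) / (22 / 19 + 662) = -11134 / 175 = -63.62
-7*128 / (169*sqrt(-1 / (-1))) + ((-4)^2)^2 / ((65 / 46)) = 148608 / 845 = 175.87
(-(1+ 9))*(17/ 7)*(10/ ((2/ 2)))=-1700/ 7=-242.86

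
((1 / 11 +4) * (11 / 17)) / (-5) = -9 / 17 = -0.53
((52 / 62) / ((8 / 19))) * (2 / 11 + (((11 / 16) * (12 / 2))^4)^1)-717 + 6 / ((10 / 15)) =-731385571 / 5586944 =-130.91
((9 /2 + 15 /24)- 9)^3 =-29791 /512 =-58.19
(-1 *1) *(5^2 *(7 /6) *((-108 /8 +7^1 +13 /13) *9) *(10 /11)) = 2625 /2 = 1312.50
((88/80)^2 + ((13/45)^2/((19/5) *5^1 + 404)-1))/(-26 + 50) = 720199/82231200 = 0.01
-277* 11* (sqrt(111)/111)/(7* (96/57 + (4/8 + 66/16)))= -463144* sqrt(111)/745143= -6.55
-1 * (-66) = 66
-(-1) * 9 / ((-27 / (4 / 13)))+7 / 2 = 265 / 78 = 3.40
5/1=5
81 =81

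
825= 825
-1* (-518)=518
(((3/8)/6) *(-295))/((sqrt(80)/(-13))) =767 *sqrt(5)/64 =26.80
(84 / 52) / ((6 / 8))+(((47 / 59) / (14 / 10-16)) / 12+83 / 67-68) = -2908618417 / 45016764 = -64.61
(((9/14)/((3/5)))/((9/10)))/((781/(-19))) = -475/16401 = -0.03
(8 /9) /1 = 8 /9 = 0.89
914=914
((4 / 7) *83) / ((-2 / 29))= -4814 / 7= -687.71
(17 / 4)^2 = 289 / 16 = 18.06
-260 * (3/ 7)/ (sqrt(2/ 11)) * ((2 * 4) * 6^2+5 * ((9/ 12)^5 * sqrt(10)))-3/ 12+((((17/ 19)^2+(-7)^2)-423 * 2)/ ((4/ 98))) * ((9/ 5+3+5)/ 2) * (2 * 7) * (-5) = -112320 * sqrt(22)/ 7-236925 * sqrt(55)/ 1792+9661604431/ 1444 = 6614620.21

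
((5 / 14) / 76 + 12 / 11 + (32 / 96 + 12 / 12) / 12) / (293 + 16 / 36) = 127111 / 30910264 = 0.00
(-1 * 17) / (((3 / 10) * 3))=-170 / 9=-18.89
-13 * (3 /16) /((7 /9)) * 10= -1755 /56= -31.34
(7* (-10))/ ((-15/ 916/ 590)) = 7566160/ 3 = 2522053.33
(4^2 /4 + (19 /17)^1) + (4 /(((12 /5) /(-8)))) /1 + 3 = -5.22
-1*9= -9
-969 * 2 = -1938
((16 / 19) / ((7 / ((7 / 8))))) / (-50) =-1 / 475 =-0.00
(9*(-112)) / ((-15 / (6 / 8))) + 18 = 342 / 5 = 68.40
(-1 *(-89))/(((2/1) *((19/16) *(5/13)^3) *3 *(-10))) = -782132/35625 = -21.95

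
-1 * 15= -15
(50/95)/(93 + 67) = 1/304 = 0.00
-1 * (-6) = 6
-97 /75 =-1.29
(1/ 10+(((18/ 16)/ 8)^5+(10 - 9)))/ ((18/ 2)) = 5905875277/ 48318382080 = 0.12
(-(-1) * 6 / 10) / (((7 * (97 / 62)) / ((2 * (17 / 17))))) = 372 / 3395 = 0.11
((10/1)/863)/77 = 10/66451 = 0.00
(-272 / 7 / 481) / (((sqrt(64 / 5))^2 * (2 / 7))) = -85 / 3848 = -0.02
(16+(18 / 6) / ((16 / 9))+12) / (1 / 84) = 9975 / 4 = 2493.75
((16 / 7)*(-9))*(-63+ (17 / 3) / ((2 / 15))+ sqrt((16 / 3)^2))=312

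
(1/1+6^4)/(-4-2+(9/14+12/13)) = -236054/807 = -292.51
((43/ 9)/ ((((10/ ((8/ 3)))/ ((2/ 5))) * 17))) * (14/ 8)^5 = 0.49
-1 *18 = -18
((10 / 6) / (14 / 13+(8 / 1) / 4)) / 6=13 / 144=0.09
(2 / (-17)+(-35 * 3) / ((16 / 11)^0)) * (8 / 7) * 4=-57184 / 119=-480.54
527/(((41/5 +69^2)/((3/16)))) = 7905/381536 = 0.02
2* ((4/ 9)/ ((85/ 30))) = 16/ 51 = 0.31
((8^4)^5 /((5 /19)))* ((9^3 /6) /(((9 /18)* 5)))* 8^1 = 42584308694158499905536 /25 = 1703372347766339996221.44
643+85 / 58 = 644.47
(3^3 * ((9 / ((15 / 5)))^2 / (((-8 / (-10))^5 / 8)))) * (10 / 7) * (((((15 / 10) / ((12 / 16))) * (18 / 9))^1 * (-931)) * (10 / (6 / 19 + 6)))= -3198234375 / 64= -49972412.11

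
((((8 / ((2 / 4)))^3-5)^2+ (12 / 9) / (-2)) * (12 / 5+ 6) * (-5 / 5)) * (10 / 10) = -702923774 / 5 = -140584754.80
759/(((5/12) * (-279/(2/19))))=-2024/2945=-0.69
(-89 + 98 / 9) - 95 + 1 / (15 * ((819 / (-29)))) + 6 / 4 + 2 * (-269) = -17435203 / 24570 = -709.61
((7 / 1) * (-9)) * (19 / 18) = -133 / 2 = -66.50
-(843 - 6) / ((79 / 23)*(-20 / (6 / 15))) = 19251 / 3950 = 4.87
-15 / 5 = -3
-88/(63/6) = -176/21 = -8.38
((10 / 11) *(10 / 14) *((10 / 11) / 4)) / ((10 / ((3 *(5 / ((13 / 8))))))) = 1500 / 11011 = 0.14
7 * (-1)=-7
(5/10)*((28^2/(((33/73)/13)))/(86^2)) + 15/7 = 1566269/427119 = 3.67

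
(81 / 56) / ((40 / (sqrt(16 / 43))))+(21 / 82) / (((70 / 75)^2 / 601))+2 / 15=81 * sqrt(43) / 24080+6089717 / 34440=176.84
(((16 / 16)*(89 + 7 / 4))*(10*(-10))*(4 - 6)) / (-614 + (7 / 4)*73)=-14520 / 389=-37.33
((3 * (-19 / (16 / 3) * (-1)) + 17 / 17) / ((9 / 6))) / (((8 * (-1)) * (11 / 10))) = -85 / 96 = -0.89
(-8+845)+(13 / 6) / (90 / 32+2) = 193451 / 231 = 837.45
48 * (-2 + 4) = 96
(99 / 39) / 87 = 11 / 377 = 0.03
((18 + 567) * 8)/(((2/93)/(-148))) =-32207760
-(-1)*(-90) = -90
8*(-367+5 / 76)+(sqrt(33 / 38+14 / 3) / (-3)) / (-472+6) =-55774 / 19+sqrt(71934) / 159372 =-2935.47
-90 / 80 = -9 / 8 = -1.12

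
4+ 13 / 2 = 21 / 2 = 10.50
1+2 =3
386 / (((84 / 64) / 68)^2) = 1036111.53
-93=-93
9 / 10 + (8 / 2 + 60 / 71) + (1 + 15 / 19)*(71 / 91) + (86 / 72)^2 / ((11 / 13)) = 77241623383 / 8750261520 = 8.83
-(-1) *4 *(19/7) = 76/7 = 10.86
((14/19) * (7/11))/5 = 98/1045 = 0.09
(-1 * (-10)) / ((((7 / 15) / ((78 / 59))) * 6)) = 1950 / 413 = 4.72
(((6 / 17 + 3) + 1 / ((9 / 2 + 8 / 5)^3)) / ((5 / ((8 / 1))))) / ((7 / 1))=103639336 / 135053695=0.77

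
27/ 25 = 1.08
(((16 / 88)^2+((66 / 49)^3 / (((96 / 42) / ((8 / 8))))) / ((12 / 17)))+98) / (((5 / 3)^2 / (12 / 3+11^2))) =72880104375 / 16269176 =4479.64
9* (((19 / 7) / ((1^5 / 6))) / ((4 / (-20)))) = -732.86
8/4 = 2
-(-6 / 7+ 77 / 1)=-533 / 7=-76.14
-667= -667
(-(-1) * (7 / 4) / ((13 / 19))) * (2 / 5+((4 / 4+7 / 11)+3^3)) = 212401 / 2860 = 74.27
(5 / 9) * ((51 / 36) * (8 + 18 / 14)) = 5525 / 756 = 7.31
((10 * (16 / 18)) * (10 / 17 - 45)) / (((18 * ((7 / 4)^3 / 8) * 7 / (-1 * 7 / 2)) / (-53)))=-409753600 / 472311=-867.55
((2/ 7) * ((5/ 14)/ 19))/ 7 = 0.00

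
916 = 916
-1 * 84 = -84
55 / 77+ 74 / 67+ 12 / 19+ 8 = 93123 / 8911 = 10.45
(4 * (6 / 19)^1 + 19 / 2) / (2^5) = 409 / 1216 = 0.34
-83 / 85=-0.98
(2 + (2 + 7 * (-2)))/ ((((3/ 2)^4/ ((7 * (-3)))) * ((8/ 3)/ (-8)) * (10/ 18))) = -224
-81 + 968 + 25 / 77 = 68324 / 77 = 887.32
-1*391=-391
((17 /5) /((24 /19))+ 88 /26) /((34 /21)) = 66353 /17680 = 3.75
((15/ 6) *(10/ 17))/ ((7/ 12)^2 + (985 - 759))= 3600/ 554081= 0.01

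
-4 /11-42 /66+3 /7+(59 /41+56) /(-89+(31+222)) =-10411 /47068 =-0.22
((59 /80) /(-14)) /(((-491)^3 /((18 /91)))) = 531 /6032174490160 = 0.00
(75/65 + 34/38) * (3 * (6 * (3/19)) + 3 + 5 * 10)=536866/4693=114.40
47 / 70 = 0.67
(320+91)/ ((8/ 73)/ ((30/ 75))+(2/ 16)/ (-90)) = 21602160/ 14327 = 1507.79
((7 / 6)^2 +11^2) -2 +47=6025 / 36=167.36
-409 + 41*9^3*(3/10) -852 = 77057/10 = 7705.70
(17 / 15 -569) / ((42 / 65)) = -55367 / 63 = -878.84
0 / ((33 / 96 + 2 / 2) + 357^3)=0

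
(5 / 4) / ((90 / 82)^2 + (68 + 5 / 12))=25215 / 1404401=0.02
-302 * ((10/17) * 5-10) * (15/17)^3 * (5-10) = -611550000/83521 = -7322.11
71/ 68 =1.04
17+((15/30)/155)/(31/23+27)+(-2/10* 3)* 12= 1980799/202120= 9.80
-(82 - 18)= -64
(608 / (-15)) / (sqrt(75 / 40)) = -1216 * sqrt(30) / 225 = -29.60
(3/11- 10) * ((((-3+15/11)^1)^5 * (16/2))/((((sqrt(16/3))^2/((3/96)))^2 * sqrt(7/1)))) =56864187 * sqrt(7)/12698549248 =0.01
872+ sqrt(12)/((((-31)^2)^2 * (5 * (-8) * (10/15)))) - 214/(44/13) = 808.77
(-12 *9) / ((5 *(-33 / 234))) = 8424 / 55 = 153.16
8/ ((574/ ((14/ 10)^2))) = 28/ 1025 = 0.03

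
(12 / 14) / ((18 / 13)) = 0.62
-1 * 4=-4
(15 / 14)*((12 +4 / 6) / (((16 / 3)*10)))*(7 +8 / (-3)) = 247 / 224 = 1.10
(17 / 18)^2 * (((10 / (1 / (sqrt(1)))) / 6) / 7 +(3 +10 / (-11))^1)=77741 / 37422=2.08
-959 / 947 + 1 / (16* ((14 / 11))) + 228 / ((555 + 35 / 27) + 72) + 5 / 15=-721538653 / 2698904544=-0.27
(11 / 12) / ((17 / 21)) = 77 / 68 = 1.13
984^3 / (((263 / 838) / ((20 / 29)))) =15968323031040 / 7627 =2093657143.18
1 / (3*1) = 1 / 3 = 0.33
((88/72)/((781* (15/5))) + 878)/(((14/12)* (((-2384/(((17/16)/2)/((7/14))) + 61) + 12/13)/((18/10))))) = -743942134/1198234695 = -0.62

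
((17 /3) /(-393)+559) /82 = 329522 /48339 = 6.82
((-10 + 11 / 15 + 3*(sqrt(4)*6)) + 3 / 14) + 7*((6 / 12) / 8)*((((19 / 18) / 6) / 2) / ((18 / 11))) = 58723717 / 2177280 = 26.97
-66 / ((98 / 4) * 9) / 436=-11 / 16023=-0.00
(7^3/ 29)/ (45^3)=343/ 2642625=0.00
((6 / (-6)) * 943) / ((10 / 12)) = -5658 / 5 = -1131.60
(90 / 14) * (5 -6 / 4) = 45 / 2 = 22.50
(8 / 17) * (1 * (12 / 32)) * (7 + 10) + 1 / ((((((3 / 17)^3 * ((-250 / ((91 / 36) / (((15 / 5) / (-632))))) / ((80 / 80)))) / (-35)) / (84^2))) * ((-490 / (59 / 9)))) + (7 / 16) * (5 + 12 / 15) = 1867141134923 / 1458000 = 1280618.06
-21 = -21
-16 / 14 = -8 / 7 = -1.14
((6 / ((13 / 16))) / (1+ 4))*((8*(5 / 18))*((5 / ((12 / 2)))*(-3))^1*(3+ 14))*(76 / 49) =-413440 / 1911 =-216.35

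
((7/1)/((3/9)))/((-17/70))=-1470/17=-86.47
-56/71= -0.79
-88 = -88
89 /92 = 0.97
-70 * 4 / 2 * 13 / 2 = -910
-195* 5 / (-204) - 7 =-151 / 68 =-2.22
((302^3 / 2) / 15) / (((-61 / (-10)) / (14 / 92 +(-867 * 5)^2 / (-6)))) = -471407699179.68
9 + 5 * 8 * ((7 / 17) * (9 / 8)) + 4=536 / 17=31.53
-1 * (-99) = 99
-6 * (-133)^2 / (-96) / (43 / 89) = 1574321 / 688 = 2288.26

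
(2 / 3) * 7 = 14 / 3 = 4.67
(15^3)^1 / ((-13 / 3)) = -10125 / 13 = -778.85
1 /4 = 0.25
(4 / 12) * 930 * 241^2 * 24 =432122640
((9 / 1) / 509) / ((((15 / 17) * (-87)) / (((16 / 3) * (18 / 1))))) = -1632 / 73805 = -0.02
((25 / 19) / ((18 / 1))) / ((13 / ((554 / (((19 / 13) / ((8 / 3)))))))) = 55400 / 9747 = 5.68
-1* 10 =-10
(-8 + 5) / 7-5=-38 / 7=-5.43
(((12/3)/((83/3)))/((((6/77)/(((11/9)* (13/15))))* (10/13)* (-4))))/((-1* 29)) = 0.02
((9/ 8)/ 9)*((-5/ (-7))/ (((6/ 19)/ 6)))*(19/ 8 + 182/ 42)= 2185/ 192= 11.38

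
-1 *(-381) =381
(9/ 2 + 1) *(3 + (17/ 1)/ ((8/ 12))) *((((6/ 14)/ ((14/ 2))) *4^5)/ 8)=60192/ 49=1228.41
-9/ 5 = -1.80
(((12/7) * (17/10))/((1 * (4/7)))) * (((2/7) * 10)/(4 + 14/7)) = 17/7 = 2.43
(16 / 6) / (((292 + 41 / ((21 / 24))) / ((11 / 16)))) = 77 / 14232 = 0.01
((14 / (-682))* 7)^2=0.02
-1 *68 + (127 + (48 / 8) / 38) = 1124 / 19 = 59.16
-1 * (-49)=49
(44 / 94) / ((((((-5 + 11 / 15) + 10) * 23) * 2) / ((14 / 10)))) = 231 / 92966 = 0.00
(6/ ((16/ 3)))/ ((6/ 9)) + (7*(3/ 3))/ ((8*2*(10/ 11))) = 347/ 160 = 2.17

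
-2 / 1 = -2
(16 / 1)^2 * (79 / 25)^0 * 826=211456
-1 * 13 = -13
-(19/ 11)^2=-361/ 121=-2.98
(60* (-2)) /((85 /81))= -1944 /17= -114.35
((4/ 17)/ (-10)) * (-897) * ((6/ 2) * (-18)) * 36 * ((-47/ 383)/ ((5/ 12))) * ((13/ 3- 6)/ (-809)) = 24.89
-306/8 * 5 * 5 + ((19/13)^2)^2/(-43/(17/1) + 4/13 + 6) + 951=-29662567/7337980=-4.04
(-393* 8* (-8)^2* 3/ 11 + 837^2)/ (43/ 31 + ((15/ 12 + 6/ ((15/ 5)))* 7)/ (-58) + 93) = 17027326104/ 2478707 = 6869.44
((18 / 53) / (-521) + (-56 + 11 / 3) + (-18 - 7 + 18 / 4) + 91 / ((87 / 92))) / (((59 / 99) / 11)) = 431.83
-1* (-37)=37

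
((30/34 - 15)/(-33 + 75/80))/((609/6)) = 2560/590121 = 0.00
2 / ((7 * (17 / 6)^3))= 432 / 34391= 0.01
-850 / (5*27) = -170 / 27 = -6.30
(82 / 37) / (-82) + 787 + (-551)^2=11262355 / 37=304387.97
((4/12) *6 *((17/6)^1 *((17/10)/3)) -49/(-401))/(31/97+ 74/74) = 11669003/4619520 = 2.53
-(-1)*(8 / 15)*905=1448 / 3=482.67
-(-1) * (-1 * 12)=-12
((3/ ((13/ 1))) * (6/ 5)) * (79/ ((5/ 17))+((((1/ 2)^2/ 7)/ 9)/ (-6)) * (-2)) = 78101/ 1050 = 74.38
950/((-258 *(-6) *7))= 475/5418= 0.09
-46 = -46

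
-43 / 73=-0.59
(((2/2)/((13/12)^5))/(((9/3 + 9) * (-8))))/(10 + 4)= -1296/2599051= -0.00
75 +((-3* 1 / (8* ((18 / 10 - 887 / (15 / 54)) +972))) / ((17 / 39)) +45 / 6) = 13834325 / 167688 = 82.50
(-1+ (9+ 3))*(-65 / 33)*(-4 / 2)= 130 / 3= 43.33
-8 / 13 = -0.62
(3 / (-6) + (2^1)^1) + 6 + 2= 19 / 2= 9.50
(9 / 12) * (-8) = -6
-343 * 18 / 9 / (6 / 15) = -1715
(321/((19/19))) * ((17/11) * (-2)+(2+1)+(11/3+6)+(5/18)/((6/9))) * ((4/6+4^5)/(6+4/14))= 1518449947/2904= 522882.21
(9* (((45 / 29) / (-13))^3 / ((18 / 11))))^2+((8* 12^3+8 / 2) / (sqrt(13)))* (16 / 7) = 1004755640625 / 11484394236850756+221248* sqrt(13) / 91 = 8766.17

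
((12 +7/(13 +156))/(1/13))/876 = 2035/11388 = 0.18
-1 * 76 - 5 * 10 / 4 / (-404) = -61383 / 808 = -75.97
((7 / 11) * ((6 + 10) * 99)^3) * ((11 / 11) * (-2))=-5058256896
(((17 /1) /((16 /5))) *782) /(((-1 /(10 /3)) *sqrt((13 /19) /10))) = -166175 *sqrt(2470) /156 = -52940.69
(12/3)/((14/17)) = 34/7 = 4.86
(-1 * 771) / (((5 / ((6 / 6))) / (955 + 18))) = -150036.60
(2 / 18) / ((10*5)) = 0.00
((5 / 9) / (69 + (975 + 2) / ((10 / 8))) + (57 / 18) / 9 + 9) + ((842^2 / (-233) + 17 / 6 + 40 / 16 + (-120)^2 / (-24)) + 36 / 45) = -970500856321 / 267556230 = -3627.28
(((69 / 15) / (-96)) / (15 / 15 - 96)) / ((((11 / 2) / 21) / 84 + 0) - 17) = -3381 / 113933500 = -0.00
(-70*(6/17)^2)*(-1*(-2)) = -5040/289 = -17.44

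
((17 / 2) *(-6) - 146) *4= -788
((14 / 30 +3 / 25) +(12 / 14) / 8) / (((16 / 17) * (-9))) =-24769 / 302400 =-0.08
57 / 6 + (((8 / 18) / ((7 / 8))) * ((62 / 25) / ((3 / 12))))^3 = 1073852786837 / 7813968750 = 137.43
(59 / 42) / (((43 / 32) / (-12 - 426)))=-137824 / 301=-457.89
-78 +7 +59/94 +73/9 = -52673/846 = -62.26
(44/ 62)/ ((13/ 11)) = 242/ 403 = 0.60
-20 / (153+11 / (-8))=-160 / 1213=-0.13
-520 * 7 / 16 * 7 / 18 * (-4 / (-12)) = -3185 / 108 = -29.49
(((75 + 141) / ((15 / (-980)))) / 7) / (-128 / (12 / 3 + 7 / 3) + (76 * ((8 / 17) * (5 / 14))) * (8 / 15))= 427329 / 2840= 150.47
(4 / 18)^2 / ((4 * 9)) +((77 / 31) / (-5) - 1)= -168973 / 112995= -1.50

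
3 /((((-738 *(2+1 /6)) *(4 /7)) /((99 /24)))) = -231 /17056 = -0.01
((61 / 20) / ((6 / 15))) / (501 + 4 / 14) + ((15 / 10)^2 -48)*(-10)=12843367 / 28072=457.52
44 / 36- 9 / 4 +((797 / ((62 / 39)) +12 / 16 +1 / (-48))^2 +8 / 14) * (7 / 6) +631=3915246259375 / 13284864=294714.82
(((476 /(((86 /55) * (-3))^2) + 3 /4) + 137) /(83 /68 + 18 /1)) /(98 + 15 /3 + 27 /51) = 3066027299 /38279625120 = 0.08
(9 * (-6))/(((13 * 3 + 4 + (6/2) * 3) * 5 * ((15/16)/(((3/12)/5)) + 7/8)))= -108/10205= -0.01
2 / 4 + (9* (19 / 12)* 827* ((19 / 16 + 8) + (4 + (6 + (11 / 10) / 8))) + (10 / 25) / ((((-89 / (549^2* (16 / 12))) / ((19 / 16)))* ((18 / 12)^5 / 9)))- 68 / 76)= 12185909441 / 54112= 225197.91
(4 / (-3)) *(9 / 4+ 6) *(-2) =22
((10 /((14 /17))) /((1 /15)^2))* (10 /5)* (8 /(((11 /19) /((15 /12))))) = 7267500 /77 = 94383.12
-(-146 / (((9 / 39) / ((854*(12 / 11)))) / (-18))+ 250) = -116706974 / 11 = -10609724.91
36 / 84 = 3 / 7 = 0.43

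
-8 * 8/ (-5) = 64/ 5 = 12.80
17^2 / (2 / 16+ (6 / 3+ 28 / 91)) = 30056 / 253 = 118.80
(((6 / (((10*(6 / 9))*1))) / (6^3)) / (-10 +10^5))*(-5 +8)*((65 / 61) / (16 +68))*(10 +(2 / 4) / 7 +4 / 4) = 403 / 22953224448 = 0.00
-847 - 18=-865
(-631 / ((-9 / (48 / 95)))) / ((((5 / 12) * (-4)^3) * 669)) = -631 / 317775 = -0.00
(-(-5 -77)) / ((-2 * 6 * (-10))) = 41 / 60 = 0.68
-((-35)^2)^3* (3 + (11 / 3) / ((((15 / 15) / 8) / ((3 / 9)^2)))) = -310666890625 / 27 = -11506181134.26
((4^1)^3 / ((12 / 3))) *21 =336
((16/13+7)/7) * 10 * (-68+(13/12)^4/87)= -65615404025/82083456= -799.37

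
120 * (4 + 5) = 1080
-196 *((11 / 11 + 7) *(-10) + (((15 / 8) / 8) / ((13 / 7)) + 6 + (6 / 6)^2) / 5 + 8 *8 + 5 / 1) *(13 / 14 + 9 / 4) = 24814713 / 4160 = 5965.08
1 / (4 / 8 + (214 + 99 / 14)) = 7 / 1551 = 0.00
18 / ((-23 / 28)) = -21.91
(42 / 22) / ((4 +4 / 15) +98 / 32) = 5040 / 19349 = 0.26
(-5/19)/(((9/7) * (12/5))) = -175/2052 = -0.09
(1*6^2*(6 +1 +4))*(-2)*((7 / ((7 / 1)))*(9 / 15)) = -2376 / 5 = -475.20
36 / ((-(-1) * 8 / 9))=81 / 2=40.50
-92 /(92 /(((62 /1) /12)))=-31 /6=-5.17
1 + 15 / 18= 1.83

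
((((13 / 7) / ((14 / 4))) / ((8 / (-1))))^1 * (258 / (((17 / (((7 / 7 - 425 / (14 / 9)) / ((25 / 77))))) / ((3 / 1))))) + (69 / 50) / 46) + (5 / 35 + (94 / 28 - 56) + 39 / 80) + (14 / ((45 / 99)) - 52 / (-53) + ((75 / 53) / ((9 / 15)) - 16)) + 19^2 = 2859.02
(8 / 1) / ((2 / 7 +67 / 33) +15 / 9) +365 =42206 / 115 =367.01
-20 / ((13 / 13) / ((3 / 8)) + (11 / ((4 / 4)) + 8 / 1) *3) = -60 / 179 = -0.34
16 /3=5.33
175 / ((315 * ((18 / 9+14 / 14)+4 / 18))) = 5 / 29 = 0.17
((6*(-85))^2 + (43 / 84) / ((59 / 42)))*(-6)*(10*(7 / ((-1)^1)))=6445287030 / 59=109242153.05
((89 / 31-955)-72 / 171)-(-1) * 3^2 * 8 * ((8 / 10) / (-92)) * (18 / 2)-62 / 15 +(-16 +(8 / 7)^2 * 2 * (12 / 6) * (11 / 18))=-5825620834 / 5974227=-975.13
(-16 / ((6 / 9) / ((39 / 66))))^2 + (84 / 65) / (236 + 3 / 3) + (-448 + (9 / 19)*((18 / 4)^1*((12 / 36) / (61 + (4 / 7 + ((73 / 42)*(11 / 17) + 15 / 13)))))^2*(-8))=-4178209934670216164 / 16924554289067425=-246.87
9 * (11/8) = 99/8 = 12.38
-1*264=-264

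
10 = 10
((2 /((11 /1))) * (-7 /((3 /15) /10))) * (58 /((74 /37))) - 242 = -2087.45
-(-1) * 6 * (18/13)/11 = 108/143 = 0.76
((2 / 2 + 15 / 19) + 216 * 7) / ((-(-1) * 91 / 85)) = 2444770 / 1729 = 1413.98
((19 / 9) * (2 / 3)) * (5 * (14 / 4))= 665 / 27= 24.63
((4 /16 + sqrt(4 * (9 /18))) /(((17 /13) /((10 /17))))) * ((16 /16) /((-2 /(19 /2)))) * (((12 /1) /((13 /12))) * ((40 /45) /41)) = -6080 * sqrt(2) /11849 - 1520 /11849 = -0.85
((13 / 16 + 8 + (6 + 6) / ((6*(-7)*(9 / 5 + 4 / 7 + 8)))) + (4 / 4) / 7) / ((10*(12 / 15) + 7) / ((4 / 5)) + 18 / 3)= 0.36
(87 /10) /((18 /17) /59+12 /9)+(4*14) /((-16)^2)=2165419 /325280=6.66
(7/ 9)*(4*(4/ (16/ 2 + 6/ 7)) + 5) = 1477/ 279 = 5.29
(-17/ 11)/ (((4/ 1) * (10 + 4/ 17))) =-289/ 7656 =-0.04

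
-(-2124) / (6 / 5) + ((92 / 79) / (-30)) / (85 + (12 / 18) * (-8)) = 167096804 / 94405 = 1770.00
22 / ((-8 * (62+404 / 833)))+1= 199037 / 208200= 0.96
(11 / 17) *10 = 110 / 17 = 6.47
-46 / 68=-23 / 34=-0.68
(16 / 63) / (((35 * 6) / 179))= 1432 / 6615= 0.22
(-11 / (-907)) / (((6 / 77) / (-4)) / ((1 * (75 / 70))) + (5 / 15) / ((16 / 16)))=1815 / 47164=0.04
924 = 924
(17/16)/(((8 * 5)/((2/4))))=17/1280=0.01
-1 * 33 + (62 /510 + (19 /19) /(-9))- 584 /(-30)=-13.52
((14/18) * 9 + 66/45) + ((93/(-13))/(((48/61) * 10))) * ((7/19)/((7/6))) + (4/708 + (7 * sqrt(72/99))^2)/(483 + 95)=6108742539/741241072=8.24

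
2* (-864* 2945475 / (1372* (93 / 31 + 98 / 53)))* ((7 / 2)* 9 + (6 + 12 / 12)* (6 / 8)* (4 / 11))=-505796967000 / 19789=-25559501.09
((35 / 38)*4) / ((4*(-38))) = -35 / 1444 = -0.02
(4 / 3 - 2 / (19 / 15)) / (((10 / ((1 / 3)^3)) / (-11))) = 77 / 7695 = 0.01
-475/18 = -26.39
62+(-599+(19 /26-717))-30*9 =-39605 /26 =-1523.27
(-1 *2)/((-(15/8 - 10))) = -16/65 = -0.25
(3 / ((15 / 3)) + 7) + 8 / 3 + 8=274 / 15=18.27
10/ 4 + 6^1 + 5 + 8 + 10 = 63/ 2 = 31.50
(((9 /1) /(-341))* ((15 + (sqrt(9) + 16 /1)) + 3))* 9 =-2997 /341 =-8.79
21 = 21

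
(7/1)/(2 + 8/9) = 63/26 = 2.42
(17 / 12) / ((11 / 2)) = 17 / 66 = 0.26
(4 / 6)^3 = 8 / 27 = 0.30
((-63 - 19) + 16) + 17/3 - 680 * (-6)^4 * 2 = -5287861/3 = -1762620.33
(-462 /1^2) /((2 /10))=-2310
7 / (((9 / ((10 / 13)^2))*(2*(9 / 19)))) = 6650 / 13689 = 0.49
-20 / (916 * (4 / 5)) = -25 / 916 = -0.03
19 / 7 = 2.71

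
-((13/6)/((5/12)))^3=-17576/125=-140.61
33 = 33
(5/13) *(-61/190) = -61/494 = -0.12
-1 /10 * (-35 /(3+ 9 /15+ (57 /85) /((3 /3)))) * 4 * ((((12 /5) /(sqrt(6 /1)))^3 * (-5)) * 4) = -61.67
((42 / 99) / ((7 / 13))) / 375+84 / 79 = 1041554 / 977625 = 1.07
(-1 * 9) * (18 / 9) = -18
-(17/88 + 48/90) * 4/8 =-959/2640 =-0.36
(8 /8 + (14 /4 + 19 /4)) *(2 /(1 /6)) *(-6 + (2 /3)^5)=-52762 /81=-651.38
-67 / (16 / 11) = -737 / 16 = -46.06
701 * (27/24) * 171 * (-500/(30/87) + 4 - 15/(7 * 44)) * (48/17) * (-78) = 3306946846437/77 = 42947361642.04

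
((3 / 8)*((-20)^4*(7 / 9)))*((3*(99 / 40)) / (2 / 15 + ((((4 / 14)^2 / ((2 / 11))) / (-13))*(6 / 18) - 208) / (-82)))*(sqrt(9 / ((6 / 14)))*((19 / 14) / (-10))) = -18422278875*sqrt(21) / 1046009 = -80708.18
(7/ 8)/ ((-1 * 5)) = -7/ 40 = -0.18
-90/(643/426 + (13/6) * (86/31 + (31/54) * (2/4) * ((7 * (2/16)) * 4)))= -256724640/27660197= -9.28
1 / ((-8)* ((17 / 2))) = -1 / 68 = -0.01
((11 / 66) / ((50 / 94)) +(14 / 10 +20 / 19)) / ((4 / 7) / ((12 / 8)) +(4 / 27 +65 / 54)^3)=1448170164 / 1492935925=0.97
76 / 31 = 2.45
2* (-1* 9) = -18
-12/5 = -2.40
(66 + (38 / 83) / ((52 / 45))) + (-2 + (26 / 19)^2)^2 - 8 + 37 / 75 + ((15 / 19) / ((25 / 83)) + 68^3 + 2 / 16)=26533771348776769 / 84369815400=314493.65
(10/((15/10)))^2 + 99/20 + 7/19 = 170189/3420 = 49.76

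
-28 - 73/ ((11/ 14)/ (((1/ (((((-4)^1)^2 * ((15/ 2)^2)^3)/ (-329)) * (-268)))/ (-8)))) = -28.00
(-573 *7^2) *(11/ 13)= -308847/ 13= -23757.46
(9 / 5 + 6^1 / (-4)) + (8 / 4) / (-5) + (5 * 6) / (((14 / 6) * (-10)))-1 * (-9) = 533 / 70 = 7.61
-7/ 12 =-0.58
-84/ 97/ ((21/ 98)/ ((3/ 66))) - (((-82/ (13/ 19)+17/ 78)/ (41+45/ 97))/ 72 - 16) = 15.86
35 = 35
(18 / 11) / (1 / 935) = 1530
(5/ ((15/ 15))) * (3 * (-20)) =-300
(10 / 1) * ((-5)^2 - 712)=-6870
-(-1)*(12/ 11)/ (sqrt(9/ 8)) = 8*sqrt(2)/ 11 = 1.03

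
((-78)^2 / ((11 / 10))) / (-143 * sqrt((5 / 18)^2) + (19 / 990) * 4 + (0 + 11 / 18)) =-1368900 / 9661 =-141.69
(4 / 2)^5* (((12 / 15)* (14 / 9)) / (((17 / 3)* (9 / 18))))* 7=25088 / 255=98.38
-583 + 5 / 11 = -6408 / 11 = -582.55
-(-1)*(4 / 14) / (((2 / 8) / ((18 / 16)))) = 9 / 7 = 1.29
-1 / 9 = -0.11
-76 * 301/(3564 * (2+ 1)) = -5719/2673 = -2.14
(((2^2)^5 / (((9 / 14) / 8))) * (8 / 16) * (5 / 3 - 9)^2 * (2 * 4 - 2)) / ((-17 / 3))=-55508992 / 153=-362803.87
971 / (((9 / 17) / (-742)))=-12248194 / 9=-1360910.44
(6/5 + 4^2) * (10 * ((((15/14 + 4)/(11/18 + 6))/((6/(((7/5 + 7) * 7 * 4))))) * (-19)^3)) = -3015435888/85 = -35475716.33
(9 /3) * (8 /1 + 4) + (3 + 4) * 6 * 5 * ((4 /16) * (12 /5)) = 162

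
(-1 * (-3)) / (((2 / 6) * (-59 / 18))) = -162 / 59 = -2.75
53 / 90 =0.59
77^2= 5929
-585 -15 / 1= -600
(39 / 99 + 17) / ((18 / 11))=10.63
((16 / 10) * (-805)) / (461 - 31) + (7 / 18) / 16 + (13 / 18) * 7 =129073 / 61920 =2.08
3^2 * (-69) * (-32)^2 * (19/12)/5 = -1006848/5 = -201369.60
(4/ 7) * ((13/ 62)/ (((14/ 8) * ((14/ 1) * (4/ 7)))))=13/ 1519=0.01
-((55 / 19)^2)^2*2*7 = -128108750 / 130321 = -983.02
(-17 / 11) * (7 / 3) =-3.61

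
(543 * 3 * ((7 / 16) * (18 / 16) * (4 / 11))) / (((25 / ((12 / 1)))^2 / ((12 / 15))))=1847286 / 34375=53.74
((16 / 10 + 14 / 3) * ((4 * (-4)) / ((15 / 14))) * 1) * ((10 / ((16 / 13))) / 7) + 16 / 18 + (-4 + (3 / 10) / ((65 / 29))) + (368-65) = 191.40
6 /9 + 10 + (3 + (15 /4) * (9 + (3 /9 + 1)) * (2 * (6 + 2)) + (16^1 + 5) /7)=1910 /3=636.67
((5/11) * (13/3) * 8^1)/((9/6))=1040/99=10.51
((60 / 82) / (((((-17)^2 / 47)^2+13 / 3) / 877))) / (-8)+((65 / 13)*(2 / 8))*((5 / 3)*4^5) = 58574150689 / 27481152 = 2131.43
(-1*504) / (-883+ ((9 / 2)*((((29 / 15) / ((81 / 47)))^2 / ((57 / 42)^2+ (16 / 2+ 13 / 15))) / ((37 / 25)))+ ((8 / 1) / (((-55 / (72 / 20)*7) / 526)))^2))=-4757936270135895000 / 6283361172690899947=-0.76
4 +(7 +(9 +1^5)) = 21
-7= -7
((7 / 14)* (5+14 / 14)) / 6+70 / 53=193 / 106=1.82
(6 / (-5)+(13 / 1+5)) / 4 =21 / 5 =4.20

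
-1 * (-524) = 524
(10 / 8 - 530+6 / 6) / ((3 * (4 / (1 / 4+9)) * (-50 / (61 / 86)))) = 5.77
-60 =-60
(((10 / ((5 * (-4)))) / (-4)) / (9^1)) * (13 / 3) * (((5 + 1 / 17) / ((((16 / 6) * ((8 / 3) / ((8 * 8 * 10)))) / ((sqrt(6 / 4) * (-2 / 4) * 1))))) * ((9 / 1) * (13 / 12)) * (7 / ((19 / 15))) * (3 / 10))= -2289105 * sqrt(6) / 20672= -271.24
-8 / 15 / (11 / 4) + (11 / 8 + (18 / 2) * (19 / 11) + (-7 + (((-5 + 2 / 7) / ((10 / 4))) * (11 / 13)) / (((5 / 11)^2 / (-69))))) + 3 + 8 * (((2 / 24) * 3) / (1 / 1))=547.59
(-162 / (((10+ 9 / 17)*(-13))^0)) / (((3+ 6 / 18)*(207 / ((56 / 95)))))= -1512 / 10925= -0.14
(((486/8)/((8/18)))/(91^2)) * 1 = 2187/132496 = 0.02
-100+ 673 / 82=-7527 / 82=-91.79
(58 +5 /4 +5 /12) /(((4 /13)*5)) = 2327 /60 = 38.78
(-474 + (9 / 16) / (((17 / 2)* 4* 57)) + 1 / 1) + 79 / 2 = -4480653 / 10336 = -433.50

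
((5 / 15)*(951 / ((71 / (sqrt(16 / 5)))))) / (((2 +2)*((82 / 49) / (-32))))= -248528*sqrt(5) / 14555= -38.18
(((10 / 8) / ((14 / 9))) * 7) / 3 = 15 / 8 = 1.88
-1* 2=-2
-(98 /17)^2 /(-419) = 9604 /121091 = 0.08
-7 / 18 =-0.39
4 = 4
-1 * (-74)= 74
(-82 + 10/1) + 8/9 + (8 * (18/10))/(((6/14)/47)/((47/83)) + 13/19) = -234009772/4629375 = -50.55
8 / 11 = 0.73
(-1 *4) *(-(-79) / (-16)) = 79 / 4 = 19.75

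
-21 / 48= -7 / 16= -0.44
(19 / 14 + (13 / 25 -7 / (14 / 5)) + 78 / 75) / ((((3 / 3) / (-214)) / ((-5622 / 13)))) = 87826884 / 2275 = 38605.22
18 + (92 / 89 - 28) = -798 / 89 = -8.97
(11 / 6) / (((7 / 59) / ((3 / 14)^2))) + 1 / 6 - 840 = -6907667 / 8232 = -839.12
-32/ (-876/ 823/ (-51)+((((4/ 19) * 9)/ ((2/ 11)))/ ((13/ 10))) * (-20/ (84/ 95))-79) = 40741792/ 331406227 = 0.12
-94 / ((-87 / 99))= 3102 / 29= 106.97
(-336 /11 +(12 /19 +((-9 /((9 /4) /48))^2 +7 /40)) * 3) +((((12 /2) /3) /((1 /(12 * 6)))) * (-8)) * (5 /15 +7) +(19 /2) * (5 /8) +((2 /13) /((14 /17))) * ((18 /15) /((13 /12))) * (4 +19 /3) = 2019987222731 /19779760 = 102123.95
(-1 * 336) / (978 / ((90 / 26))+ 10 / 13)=-2340 / 1973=-1.19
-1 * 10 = -10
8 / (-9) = -8 / 9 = -0.89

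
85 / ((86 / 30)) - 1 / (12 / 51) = 25.40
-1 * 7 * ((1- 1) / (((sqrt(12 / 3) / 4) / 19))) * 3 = 0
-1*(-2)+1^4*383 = 385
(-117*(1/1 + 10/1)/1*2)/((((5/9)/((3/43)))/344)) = -555984/5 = -111196.80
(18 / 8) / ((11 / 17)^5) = 12778713 / 644204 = 19.84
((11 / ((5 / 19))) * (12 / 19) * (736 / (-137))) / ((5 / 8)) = -777216 / 3425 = -226.92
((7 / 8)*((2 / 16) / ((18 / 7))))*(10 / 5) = 49 / 576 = 0.09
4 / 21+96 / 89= 2372 / 1869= 1.27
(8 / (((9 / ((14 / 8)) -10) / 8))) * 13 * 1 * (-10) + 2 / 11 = 320354 / 187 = 1713.12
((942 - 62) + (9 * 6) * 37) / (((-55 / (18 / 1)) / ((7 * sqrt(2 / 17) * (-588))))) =213225264 * sqrt(34) / 935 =1329739.31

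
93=93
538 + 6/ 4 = 1079/ 2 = 539.50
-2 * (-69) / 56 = 69 / 28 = 2.46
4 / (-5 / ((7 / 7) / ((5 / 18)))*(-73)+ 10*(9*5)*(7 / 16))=288 / 21475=0.01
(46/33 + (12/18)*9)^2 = 59536/1089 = 54.67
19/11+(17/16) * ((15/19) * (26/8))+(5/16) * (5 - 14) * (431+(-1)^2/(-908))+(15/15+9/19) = -915655437/759088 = -1206.26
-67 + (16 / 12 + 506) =1321 / 3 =440.33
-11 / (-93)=11 / 93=0.12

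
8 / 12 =2 / 3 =0.67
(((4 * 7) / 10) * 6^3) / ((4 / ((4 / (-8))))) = -378 / 5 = -75.60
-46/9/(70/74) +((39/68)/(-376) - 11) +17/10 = -118430477/8053920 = -14.70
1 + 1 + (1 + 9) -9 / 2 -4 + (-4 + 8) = 15 / 2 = 7.50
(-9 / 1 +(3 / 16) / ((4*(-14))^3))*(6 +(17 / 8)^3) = -201930325395 / 1438646272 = -140.36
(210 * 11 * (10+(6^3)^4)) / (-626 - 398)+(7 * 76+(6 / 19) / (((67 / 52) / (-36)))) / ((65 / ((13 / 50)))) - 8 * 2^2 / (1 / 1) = -200034734659490363 / 40736000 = -4910514892.47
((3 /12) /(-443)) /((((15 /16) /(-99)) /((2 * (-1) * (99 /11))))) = -2376 /2215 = -1.07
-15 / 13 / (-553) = 15 / 7189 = 0.00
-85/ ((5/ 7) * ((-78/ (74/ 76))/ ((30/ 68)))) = 1295/ 1976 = 0.66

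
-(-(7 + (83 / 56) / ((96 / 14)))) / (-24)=-2771 / 9216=-0.30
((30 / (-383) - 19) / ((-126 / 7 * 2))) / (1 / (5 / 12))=36535 / 165456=0.22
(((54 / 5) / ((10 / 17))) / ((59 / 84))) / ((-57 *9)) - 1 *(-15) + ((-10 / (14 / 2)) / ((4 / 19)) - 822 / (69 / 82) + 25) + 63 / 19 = -940.39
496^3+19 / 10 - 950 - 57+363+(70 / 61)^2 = 4540486815019 / 37210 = 122023295.22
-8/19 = -0.42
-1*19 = -19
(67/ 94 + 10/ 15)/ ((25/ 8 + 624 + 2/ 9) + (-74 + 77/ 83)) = 387444/ 155680309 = 0.00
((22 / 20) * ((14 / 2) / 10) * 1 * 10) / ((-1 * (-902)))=7 / 820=0.01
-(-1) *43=43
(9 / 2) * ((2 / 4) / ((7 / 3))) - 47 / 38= -145 / 532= -0.27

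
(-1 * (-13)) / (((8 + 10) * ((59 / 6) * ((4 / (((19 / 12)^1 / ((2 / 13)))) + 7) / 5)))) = 3211 / 64605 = 0.05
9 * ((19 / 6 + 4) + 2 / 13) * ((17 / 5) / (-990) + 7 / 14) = 701759 / 21450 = 32.72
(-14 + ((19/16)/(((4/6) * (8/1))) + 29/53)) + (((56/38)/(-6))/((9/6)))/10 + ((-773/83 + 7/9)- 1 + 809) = 252337477243/320951040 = 786.22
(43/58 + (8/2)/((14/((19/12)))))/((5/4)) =2908/3045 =0.96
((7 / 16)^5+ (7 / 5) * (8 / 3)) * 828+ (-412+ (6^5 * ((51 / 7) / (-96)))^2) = 22540572563101 / 64225280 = 350961.06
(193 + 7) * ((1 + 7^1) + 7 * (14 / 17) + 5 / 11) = 531800 / 187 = 2843.85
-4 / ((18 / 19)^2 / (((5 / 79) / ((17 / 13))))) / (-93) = 23465 / 10116819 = 0.00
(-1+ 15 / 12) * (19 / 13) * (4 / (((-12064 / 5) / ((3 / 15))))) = -19 / 156832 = -0.00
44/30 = 22/15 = 1.47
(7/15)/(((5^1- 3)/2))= 7/15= 0.47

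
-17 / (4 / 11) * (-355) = 66385 / 4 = 16596.25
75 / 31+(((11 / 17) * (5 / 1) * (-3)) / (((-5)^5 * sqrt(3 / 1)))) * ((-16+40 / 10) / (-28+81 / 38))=5016 * sqrt(3) / 10444375+75 / 31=2.42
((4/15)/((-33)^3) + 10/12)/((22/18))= 0.68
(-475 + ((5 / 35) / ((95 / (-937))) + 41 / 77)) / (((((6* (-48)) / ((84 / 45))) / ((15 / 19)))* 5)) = 3481037 / 7147800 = 0.49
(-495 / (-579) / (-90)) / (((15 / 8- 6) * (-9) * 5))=-4 / 78165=-0.00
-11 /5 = -2.20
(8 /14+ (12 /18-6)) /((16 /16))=-100 /21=-4.76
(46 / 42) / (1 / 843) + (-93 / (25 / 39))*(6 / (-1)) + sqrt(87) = sqrt(87) + 313909 / 175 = 1803.09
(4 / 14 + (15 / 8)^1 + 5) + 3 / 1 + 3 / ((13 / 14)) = 9749 / 728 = 13.39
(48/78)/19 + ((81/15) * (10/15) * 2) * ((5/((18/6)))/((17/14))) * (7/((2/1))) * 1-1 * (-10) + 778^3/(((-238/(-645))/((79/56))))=740853904250541/411502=1800365257.64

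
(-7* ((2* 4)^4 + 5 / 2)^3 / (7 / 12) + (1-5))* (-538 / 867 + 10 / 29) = 5726834312184182 / 25143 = 227770525083.89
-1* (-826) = 826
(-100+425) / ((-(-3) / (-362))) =-117650 / 3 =-39216.67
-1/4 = -0.25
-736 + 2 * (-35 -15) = -836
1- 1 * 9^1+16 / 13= -88 / 13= -6.77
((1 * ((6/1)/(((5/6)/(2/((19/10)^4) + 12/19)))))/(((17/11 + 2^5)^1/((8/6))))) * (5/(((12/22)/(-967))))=-95766017248/48088449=-1991.46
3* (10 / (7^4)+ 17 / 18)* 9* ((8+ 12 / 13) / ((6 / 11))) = 13078043 / 31213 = 418.99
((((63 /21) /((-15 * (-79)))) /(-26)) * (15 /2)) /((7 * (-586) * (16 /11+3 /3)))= 11 /151659144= 0.00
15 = 15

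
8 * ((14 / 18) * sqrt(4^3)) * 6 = 896 / 3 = 298.67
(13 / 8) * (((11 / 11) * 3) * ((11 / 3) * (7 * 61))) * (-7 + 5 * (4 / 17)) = -6045039 / 136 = -44448.82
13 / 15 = 0.87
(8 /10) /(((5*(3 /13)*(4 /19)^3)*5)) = 89167 /6000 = 14.86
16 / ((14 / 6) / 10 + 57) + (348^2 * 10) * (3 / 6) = 1039678320 / 1717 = 605520.28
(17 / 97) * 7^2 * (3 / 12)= 833 / 388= 2.15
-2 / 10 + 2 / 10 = 0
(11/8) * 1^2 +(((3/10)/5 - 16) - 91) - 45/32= -85577/800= -106.97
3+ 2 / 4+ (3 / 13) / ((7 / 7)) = 97 / 26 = 3.73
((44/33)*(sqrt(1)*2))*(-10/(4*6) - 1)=-34/9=-3.78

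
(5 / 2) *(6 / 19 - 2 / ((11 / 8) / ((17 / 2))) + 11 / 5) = -24.62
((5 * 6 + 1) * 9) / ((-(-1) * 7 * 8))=279 / 56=4.98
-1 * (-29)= 29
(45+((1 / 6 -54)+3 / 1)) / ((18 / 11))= -385 / 108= -3.56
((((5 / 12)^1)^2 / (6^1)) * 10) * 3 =125 / 144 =0.87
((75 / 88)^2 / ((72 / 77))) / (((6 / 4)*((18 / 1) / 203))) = 888125 / 152064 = 5.84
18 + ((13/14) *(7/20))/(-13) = 719/40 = 17.98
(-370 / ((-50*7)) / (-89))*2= -74 / 3115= -0.02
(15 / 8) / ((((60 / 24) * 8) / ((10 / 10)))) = 0.09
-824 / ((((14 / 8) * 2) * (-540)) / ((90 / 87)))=824 / 1827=0.45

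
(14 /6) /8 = 7 /24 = 0.29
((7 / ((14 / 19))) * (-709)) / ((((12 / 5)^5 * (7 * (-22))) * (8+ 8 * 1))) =42096875 / 1226244096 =0.03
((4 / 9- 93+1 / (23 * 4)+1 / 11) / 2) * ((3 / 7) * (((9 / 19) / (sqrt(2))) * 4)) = -2526207 * sqrt(2) / 134596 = -26.54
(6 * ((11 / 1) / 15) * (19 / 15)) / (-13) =-418 / 975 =-0.43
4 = 4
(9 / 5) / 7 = 9 / 35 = 0.26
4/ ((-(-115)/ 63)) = 252/ 115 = 2.19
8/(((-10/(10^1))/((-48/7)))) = 384/7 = 54.86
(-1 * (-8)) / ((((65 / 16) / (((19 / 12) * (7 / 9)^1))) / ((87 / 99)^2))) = 3579296 / 1911195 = 1.87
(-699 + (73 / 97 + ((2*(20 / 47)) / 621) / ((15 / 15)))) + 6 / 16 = -15806159623 / 22649112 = -697.87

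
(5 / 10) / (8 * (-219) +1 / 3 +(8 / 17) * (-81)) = -51 / 182558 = -0.00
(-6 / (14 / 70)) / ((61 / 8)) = -240 / 61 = -3.93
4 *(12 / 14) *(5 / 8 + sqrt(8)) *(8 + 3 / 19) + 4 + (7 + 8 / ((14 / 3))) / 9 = 26872 / 1197 + 7440 *sqrt(2) / 133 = 101.56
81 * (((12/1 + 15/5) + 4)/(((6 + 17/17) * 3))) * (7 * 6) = 3078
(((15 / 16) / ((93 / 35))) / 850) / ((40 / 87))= 609 / 674560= 0.00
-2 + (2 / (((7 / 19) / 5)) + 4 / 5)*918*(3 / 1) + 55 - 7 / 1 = 2695022 / 35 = 77000.63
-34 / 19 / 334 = -17 / 3173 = -0.01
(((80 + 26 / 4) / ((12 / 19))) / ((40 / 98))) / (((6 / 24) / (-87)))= -4670827 / 40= -116770.68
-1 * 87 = -87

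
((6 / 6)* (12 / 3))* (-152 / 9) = -608 / 9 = -67.56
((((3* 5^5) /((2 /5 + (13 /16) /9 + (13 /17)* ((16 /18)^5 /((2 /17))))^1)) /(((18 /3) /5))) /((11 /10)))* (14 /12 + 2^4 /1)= 6335465625000 /212909323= 29756.64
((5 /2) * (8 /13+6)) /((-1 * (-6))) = 215 /78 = 2.76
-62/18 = -31/9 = -3.44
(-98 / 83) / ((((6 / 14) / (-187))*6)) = 64141 / 747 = 85.86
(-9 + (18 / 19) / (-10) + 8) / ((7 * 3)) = -104 / 1995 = -0.05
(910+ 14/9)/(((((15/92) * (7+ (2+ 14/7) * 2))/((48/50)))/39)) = 78495872/5625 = 13954.82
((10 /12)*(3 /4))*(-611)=-3055 /8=-381.88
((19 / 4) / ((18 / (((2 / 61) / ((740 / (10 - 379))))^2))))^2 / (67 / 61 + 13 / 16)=82628077401 / 31734760770398600000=0.00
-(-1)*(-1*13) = -13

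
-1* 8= -8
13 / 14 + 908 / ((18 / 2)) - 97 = 607 / 126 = 4.82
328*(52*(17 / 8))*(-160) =-5799040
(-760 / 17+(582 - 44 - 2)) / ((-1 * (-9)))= 928 / 17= 54.59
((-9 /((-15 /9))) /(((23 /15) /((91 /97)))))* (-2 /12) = -2457 /4462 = -0.55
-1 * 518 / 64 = -259 / 32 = -8.09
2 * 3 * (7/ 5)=42/ 5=8.40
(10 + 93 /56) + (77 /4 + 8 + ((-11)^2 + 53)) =11923 /56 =212.91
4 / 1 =4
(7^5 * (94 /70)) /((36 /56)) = 1579858 /45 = 35107.96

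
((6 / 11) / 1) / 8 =3 / 44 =0.07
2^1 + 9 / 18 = 5 / 2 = 2.50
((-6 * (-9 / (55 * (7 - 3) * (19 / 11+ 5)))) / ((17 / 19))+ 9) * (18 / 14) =1023597 / 88060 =11.62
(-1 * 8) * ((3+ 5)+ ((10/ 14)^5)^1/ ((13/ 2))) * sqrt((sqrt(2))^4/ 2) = -14033424 * sqrt(2)/ 218491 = -90.83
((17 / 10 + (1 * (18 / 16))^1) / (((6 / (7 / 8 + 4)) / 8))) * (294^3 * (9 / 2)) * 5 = 41996810583 / 4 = 10499202645.75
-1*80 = -80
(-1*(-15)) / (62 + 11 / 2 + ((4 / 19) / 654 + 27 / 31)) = 5778090 / 26337031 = 0.22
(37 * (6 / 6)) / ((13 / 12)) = 444 / 13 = 34.15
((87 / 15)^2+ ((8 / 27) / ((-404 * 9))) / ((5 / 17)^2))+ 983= 124756862 / 122715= 1016.64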